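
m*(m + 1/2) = m^2 + m/2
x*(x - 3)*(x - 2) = x^3 - 5*x^2 + 6*x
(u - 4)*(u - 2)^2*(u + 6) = u^4 - 2*u^3 - 28*u^2 + 104*u - 96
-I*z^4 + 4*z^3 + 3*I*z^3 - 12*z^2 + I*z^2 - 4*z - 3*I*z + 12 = (z - 3)*(z - 1)*(z + 4*I)*(-I*z - I)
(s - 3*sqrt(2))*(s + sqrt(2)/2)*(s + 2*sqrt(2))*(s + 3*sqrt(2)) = s^4 + 5*sqrt(2)*s^3/2 - 16*s^2 - 45*sqrt(2)*s - 36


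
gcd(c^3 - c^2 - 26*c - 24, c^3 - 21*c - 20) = c^2 + 5*c + 4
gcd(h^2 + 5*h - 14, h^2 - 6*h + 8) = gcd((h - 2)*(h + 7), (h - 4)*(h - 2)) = h - 2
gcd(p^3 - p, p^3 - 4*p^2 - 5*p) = p^2 + p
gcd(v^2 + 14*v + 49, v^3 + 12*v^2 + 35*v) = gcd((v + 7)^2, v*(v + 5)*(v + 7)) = v + 7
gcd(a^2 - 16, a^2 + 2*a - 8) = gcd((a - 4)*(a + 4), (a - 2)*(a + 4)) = a + 4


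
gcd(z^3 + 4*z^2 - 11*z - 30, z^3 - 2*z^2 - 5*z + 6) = z^2 - z - 6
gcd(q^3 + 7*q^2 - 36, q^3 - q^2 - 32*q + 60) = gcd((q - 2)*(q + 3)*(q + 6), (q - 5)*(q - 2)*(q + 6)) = q^2 + 4*q - 12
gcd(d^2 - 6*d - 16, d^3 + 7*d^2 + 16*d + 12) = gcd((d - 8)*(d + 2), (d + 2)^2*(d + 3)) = d + 2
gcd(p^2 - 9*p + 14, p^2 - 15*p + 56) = p - 7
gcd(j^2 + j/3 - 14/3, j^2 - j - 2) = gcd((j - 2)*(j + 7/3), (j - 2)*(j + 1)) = j - 2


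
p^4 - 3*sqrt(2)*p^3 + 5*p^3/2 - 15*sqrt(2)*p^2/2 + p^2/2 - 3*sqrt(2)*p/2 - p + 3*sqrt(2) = (p - 1/2)*(p + 1)*(p + 2)*(p - 3*sqrt(2))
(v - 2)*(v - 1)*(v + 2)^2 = v^4 + v^3 - 6*v^2 - 4*v + 8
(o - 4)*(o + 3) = o^2 - o - 12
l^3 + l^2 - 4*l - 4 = (l - 2)*(l + 1)*(l + 2)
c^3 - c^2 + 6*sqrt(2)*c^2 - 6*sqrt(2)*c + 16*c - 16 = (c - 1)*(c + 2*sqrt(2))*(c + 4*sqrt(2))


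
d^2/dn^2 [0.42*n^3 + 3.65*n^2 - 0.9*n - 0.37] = 2.52*n + 7.3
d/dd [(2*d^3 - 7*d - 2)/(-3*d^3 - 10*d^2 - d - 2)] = 2*(-10*d^4 - 23*d^3 - 50*d^2 - 20*d + 6)/(9*d^6 + 60*d^5 + 106*d^4 + 32*d^3 + 41*d^2 + 4*d + 4)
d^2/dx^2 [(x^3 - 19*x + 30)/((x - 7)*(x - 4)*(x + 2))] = 6*(3*x^6 - 25*x^5 + 119*x^4 - 1015*x^3 + 5074*x^2 - 9740*x + 7528)/(x^9 - 27*x^8 + 261*x^7 - 885*x^6 - 1458*x^5 + 14652*x^4 - 8520*x^3 - 78624*x^2 + 56448*x + 175616)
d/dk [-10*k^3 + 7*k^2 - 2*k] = -30*k^2 + 14*k - 2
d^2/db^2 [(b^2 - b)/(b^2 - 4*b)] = 6/(b^3 - 12*b^2 + 48*b - 64)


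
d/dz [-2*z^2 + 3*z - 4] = 3 - 4*z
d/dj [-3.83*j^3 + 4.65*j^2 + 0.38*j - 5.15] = -11.49*j^2 + 9.3*j + 0.38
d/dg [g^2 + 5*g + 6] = 2*g + 5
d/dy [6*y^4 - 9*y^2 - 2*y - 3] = 24*y^3 - 18*y - 2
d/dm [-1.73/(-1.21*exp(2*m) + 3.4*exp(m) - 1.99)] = (5.882 - 4.1866*exp(m))*exp(m)/(1.21*exp(2*m) - 3.4*exp(m) + 1.99)^2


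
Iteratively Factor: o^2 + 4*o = (o + 4)*(o)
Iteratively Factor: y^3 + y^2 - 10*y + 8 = (y + 4)*(y^2 - 3*y + 2) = (y - 1)*(y + 4)*(y - 2)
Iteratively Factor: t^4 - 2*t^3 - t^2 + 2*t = (t)*(t^3 - 2*t^2 - t + 2) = t*(t - 2)*(t^2 - 1) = t*(t - 2)*(t - 1)*(t + 1)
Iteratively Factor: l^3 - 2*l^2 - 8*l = (l - 4)*(l^2 + 2*l) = l*(l - 4)*(l + 2)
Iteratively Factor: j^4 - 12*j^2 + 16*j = (j + 4)*(j^3 - 4*j^2 + 4*j) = (j - 2)*(j + 4)*(j^2 - 2*j) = j*(j - 2)*(j + 4)*(j - 2)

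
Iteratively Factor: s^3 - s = (s - 1)*(s^2 + s) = (s - 1)*(s + 1)*(s)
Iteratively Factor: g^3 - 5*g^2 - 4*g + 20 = (g - 2)*(g^2 - 3*g - 10) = (g - 2)*(g + 2)*(g - 5)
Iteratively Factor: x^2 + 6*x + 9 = (x + 3)*(x + 3)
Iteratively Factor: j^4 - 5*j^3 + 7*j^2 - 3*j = (j)*(j^3 - 5*j^2 + 7*j - 3) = j*(j - 3)*(j^2 - 2*j + 1) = j*(j - 3)*(j - 1)*(j - 1)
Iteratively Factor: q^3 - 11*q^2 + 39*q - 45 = (q - 3)*(q^2 - 8*q + 15) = (q - 3)^2*(q - 5)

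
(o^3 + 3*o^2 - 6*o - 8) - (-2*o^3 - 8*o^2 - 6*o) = 3*o^3 + 11*o^2 - 8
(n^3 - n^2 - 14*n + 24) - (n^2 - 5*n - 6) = n^3 - 2*n^2 - 9*n + 30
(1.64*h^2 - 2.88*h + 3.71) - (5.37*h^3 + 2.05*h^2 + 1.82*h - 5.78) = -5.37*h^3 - 0.41*h^2 - 4.7*h + 9.49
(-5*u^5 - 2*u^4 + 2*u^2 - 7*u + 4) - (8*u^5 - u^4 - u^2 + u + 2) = -13*u^5 - u^4 + 3*u^2 - 8*u + 2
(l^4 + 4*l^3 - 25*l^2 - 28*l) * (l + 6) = l^5 + 10*l^4 - l^3 - 178*l^2 - 168*l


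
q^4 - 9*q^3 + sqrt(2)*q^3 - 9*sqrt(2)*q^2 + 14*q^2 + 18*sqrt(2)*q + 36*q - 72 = (q - 6)*(q - 3)*(q - sqrt(2))*(q + 2*sqrt(2))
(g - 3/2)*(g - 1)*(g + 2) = g^3 - g^2/2 - 7*g/2 + 3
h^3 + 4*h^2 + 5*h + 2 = (h + 1)^2*(h + 2)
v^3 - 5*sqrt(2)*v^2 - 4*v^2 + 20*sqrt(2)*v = v*(v - 4)*(v - 5*sqrt(2))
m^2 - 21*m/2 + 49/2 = (m - 7)*(m - 7/2)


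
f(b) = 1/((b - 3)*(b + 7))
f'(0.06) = -0.01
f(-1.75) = -0.04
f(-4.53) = -0.05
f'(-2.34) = 0.00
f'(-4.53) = 0.01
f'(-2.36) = 0.00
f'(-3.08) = 0.00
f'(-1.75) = -0.00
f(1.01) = -0.06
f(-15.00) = 0.01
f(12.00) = 0.01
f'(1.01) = -0.02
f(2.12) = -0.12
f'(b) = -1/((b - 3)*(b + 7)^2) - 1/((b - 3)^2*(b + 7)) = 2*(-b - 2)/(b^4 + 8*b^3 - 26*b^2 - 168*b + 441)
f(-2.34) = -0.04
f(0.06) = -0.05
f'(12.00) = 0.00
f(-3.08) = -0.04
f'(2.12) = -0.13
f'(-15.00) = 0.00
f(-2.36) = -0.04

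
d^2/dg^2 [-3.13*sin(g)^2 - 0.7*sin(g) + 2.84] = 0.7*sin(g) - 6.26*cos(2*g)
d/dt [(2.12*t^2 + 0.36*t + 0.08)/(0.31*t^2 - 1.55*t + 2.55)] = (-3.3976*t^2 + 10.7624*t + 1.042)/(0.0961*t^4 - 0.961*t^3 + 3.9835*t^2 - 7.905*t + 6.5025)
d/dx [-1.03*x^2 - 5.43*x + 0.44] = -2.06*x - 5.43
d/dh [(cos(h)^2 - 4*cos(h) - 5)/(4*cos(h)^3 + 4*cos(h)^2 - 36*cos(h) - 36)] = (cos(h)^2 - 10*cos(h) + 9)*sin(h)/(4*(cos(h) - 3)^2*(cos(h) + 3)^2)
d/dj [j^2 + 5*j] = 2*j + 5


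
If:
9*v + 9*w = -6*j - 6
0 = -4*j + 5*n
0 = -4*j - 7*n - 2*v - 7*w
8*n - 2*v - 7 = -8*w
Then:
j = -15/44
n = -3/11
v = -419/330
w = 137/165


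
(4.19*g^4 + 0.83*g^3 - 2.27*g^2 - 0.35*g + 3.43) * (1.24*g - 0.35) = 5.1956*g^5 - 0.4373*g^4 - 3.1053*g^3 + 0.3605*g^2 + 4.3757*g - 1.2005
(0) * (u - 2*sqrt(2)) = 0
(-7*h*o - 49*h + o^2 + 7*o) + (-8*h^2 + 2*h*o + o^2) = -8*h^2 - 5*h*o - 49*h + 2*o^2 + 7*o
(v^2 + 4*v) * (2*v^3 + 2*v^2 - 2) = 2*v^5 + 10*v^4 + 8*v^3 - 2*v^2 - 8*v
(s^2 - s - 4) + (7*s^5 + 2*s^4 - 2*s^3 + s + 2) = 7*s^5 + 2*s^4 - 2*s^3 + s^2 - 2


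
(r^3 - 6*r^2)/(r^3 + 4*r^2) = (r - 6)/(r + 4)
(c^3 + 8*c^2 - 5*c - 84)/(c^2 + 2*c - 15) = (c^2 + 11*c + 28)/(c + 5)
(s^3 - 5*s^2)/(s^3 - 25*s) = s/(s + 5)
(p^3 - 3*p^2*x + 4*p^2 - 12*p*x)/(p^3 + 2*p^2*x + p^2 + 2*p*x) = (p^2 - 3*p*x + 4*p - 12*x)/(p^2 + 2*p*x + p + 2*x)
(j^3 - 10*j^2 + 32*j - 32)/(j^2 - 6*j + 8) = j - 4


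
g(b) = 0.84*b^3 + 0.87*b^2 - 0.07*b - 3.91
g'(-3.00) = 17.39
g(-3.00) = -18.55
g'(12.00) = 383.69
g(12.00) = 1572.05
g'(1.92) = 12.56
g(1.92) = 5.11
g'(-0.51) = -0.30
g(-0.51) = -3.76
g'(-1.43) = 2.59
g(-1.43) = -4.49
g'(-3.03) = 17.79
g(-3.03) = -19.08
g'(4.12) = 49.87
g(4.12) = 69.31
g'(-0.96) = 0.58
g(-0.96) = -3.78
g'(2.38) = 18.35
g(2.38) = 12.18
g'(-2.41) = 10.37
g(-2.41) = -10.45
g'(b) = 2.52*b^2 + 1.74*b - 0.07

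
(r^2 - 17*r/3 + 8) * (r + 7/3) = r^3 - 10*r^2/3 - 47*r/9 + 56/3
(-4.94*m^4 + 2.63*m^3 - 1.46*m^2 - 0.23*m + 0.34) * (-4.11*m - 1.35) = 20.3034*m^5 - 4.1403*m^4 + 2.4501*m^3 + 2.9163*m^2 - 1.0869*m - 0.459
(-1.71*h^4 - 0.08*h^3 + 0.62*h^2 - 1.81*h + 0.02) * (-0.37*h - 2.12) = 0.6327*h^5 + 3.6548*h^4 - 0.0598*h^3 - 0.6447*h^2 + 3.8298*h - 0.0424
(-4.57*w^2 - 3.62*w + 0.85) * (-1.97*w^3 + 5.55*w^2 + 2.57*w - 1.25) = 9.0029*w^5 - 18.2321*w^4 - 33.5104*w^3 + 1.1266*w^2 + 6.7095*w - 1.0625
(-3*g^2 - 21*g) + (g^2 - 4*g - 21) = -2*g^2 - 25*g - 21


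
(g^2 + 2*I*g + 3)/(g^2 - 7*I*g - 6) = (g + 3*I)/(g - 6*I)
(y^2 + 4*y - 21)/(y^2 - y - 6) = (y + 7)/(y + 2)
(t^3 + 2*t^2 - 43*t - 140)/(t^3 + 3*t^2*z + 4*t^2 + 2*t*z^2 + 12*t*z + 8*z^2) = (t^2 - 2*t - 35)/(t^2 + 3*t*z + 2*z^2)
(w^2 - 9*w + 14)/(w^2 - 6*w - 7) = (w - 2)/(w + 1)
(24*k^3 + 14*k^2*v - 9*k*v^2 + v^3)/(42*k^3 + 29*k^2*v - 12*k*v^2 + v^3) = (-4*k + v)/(-7*k + v)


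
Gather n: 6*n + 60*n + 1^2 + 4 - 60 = 66*n - 55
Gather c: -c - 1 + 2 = 1 - c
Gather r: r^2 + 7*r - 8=r^2 + 7*r - 8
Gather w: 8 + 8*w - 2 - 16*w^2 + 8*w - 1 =-16*w^2 + 16*w + 5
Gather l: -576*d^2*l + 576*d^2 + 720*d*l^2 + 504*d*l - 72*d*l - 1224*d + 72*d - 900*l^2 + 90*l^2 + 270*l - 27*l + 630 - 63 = 576*d^2 - 1152*d + l^2*(720*d - 810) + l*(-576*d^2 + 432*d + 243) + 567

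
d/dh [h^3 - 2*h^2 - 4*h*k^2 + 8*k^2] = 3*h^2 - 4*h - 4*k^2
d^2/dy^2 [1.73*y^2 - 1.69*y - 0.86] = 3.46000000000000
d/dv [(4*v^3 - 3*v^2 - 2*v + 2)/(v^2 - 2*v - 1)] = 2*(2*v^4 - 8*v^3 - 2*v^2 + v + 3)/(v^4 - 4*v^3 + 2*v^2 + 4*v + 1)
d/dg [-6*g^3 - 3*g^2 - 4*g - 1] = -18*g^2 - 6*g - 4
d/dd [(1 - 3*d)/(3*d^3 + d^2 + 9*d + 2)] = (-9*d^3 - 3*d^2 - 27*d + (3*d - 1)*(9*d^2 + 2*d + 9) - 6)/(3*d^3 + d^2 + 9*d + 2)^2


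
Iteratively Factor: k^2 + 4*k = (k + 4)*(k)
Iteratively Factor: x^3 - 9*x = (x + 3)*(x^2 - 3*x) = (x - 3)*(x + 3)*(x)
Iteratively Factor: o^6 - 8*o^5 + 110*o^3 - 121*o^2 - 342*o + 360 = (o + 2)*(o^5 - 10*o^4 + 20*o^3 + 70*o^2 - 261*o + 180) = (o + 2)*(o + 3)*(o^4 - 13*o^3 + 59*o^2 - 107*o + 60) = (o - 5)*(o + 2)*(o + 3)*(o^3 - 8*o^2 + 19*o - 12) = (o - 5)*(o - 1)*(o + 2)*(o + 3)*(o^2 - 7*o + 12) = (o - 5)*(o - 3)*(o - 1)*(o + 2)*(o + 3)*(o - 4)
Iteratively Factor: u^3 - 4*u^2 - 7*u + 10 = (u - 1)*(u^2 - 3*u - 10) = (u - 1)*(u + 2)*(u - 5)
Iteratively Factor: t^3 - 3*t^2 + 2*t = (t - 1)*(t^2 - 2*t) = t*(t - 1)*(t - 2)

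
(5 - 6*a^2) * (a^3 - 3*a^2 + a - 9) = -6*a^5 + 18*a^4 - a^3 + 39*a^2 + 5*a - 45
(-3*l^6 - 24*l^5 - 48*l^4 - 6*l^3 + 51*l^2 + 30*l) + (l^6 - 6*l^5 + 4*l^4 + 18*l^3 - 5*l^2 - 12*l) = -2*l^6 - 30*l^5 - 44*l^4 + 12*l^3 + 46*l^2 + 18*l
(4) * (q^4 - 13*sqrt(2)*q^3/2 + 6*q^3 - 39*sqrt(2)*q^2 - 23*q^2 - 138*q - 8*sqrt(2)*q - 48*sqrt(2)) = 4*q^4 - 26*sqrt(2)*q^3 + 24*q^3 - 156*sqrt(2)*q^2 - 92*q^2 - 552*q - 32*sqrt(2)*q - 192*sqrt(2)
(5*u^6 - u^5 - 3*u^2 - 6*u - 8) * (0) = 0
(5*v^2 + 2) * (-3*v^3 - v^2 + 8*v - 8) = -15*v^5 - 5*v^4 + 34*v^3 - 42*v^2 + 16*v - 16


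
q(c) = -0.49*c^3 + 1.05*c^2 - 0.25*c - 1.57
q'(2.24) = -2.92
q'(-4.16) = -34.43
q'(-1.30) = -5.46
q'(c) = -1.47*c^2 + 2.1*c - 0.25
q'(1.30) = -0.00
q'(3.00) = -7.18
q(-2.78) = 17.77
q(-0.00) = -1.57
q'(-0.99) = -3.77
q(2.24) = -2.37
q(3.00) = -6.10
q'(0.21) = 0.13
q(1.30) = -1.20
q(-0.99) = 0.18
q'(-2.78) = -17.45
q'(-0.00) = -0.25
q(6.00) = -71.11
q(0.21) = -1.58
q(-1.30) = 1.61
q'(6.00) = -40.57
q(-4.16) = 52.92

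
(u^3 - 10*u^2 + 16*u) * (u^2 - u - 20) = u^5 - 11*u^4 + 6*u^3 + 184*u^2 - 320*u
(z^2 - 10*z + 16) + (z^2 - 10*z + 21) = 2*z^2 - 20*z + 37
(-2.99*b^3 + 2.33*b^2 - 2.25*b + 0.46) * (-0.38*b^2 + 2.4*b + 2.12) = 1.1362*b^5 - 8.0614*b^4 + 0.108199999999999*b^3 - 0.635199999999999*b^2 - 3.666*b + 0.9752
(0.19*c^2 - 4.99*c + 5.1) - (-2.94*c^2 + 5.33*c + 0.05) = 3.13*c^2 - 10.32*c + 5.05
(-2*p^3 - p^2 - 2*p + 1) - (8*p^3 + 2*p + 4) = -10*p^3 - p^2 - 4*p - 3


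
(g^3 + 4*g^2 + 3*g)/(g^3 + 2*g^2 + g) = (g + 3)/(g + 1)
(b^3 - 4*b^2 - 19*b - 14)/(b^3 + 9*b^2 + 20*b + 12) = (b - 7)/(b + 6)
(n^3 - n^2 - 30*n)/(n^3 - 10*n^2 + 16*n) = (n^2 - n - 30)/(n^2 - 10*n + 16)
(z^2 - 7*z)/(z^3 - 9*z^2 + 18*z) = (z - 7)/(z^2 - 9*z + 18)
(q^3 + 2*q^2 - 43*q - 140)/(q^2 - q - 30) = (q^2 - 3*q - 28)/(q - 6)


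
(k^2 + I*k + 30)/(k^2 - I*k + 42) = (k - 5*I)/(k - 7*I)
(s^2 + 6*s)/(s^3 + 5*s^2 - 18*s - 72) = s/(s^2 - s - 12)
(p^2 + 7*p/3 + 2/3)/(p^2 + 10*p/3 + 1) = (p + 2)/(p + 3)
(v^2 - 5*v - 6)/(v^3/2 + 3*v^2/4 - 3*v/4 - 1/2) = 4*(v^2 - 5*v - 6)/(2*v^3 + 3*v^2 - 3*v - 2)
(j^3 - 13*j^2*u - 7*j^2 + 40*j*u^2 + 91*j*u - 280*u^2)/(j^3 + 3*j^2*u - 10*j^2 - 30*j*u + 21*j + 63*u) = (j^2 - 13*j*u + 40*u^2)/(j^2 + 3*j*u - 3*j - 9*u)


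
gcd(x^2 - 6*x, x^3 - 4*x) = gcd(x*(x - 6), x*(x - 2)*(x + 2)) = x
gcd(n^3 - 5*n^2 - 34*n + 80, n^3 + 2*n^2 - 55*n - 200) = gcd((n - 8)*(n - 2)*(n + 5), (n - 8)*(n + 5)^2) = n^2 - 3*n - 40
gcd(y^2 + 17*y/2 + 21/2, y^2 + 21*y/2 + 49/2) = y + 7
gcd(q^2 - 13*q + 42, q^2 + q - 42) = q - 6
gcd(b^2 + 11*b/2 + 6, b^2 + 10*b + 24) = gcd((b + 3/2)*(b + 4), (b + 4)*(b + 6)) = b + 4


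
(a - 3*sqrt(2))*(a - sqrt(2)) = a^2 - 4*sqrt(2)*a + 6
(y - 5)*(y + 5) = y^2 - 25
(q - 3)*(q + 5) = q^2 + 2*q - 15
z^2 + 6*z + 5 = (z + 1)*(z + 5)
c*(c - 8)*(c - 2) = c^3 - 10*c^2 + 16*c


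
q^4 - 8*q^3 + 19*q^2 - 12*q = q*(q - 4)*(q - 3)*(q - 1)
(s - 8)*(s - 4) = s^2 - 12*s + 32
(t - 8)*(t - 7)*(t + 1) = t^3 - 14*t^2 + 41*t + 56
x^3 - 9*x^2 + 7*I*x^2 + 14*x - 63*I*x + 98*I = (x - 7)*(x - 2)*(x + 7*I)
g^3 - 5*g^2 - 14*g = g*(g - 7)*(g + 2)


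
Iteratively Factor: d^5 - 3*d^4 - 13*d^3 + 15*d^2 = (d + 3)*(d^4 - 6*d^3 + 5*d^2) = d*(d + 3)*(d^3 - 6*d^2 + 5*d) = d*(d - 1)*(d + 3)*(d^2 - 5*d) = d^2*(d - 1)*(d + 3)*(d - 5)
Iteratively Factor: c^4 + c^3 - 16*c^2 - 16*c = (c + 1)*(c^3 - 16*c) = c*(c + 1)*(c^2 - 16) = c*(c - 4)*(c + 1)*(c + 4)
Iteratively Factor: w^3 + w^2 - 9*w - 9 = (w + 1)*(w^2 - 9) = (w - 3)*(w + 1)*(w + 3)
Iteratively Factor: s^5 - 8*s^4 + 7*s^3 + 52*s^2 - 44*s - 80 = (s - 4)*(s^4 - 4*s^3 - 9*s^2 + 16*s + 20) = (s - 5)*(s - 4)*(s^3 + s^2 - 4*s - 4) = (s - 5)*(s - 4)*(s - 2)*(s^2 + 3*s + 2) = (s - 5)*(s - 4)*(s - 2)*(s + 2)*(s + 1)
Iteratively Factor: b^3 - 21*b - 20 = (b + 1)*(b^2 - b - 20) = (b + 1)*(b + 4)*(b - 5)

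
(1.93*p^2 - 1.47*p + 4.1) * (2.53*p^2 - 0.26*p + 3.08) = 4.8829*p^4 - 4.2209*p^3 + 16.6996*p^2 - 5.5936*p + 12.628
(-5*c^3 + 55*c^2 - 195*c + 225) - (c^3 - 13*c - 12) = -6*c^3 + 55*c^2 - 182*c + 237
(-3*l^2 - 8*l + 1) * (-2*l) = 6*l^3 + 16*l^2 - 2*l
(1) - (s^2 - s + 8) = -s^2 + s - 7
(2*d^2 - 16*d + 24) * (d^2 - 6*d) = 2*d^4 - 28*d^3 + 120*d^2 - 144*d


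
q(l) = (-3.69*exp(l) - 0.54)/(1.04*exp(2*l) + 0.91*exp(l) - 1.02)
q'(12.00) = 0.00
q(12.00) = 0.00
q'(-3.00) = 0.23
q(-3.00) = 0.74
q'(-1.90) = 0.91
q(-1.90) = 1.27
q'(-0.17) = 28.11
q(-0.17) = -7.49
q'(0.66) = 1.87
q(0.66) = -1.66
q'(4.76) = 0.03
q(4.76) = -0.03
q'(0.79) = 1.53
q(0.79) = -1.44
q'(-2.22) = 0.58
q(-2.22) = 1.04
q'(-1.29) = 2.80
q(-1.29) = 2.25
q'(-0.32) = 143.94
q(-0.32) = -17.02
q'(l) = (-3.69*exp(l) - 0.54)*(-2.08*exp(2*l) - 0.91*exp(l))/(1.04*exp(2*l) + 0.91*exp(l) - 1.02)^2 - 3.69*exp(l)/(1.04*exp(2*l) + 0.91*exp(l) - 1.02) = (3.8376*exp(2*l) + 1.1232*exp(l) + 4.2552)*exp(l)/(1.0816*exp(4*l) + 1.8928*exp(3*l) - 1.2935*exp(2*l) - 1.8564*exp(l) + 1.0404)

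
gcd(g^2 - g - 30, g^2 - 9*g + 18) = g - 6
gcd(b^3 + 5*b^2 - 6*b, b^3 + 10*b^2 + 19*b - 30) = b^2 + 5*b - 6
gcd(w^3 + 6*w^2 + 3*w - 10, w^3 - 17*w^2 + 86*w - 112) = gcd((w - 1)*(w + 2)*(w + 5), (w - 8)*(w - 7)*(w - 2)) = 1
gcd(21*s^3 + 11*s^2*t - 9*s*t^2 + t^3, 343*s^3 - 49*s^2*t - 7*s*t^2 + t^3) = 7*s - t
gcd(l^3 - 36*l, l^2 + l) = l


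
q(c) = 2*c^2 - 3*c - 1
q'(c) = 4*c - 3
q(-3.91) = 41.31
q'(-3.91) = -18.64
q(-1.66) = 9.49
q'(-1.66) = -9.64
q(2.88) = 6.95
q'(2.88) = 8.52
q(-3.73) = 38.02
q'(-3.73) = -17.92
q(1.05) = -1.94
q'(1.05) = 1.20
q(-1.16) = 5.17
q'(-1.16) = -7.64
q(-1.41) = 7.21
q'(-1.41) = -8.64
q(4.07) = 19.92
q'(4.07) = 13.28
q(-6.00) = 89.00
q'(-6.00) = -27.00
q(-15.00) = 494.00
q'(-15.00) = -63.00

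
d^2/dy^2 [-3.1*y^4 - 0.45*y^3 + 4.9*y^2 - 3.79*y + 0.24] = -37.2*y^2 - 2.7*y + 9.8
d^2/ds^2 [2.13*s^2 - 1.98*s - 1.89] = 4.26000000000000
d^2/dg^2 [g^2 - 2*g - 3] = 2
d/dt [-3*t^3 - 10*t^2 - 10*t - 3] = -9*t^2 - 20*t - 10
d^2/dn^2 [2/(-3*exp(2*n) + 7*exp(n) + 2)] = 2*(2*(6*exp(n) - 7)^2*exp(n) + (12*exp(n) - 7)*(-3*exp(2*n) + 7*exp(n) + 2))*exp(n)/(-3*exp(2*n) + 7*exp(n) + 2)^3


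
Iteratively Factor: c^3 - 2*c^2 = (c)*(c^2 - 2*c) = c^2*(c - 2)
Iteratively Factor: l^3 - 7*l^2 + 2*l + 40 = (l - 4)*(l^2 - 3*l - 10) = (l - 4)*(l + 2)*(l - 5)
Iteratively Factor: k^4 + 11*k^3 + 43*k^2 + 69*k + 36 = (k + 3)*(k^3 + 8*k^2 + 19*k + 12) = (k + 3)*(k + 4)*(k^2 + 4*k + 3) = (k + 3)^2*(k + 4)*(k + 1)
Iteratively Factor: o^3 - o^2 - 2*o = (o + 1)*(o^2 - 2*o) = (o - 2)*(o + 1)*(o)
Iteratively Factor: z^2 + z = (z + 1)*(z)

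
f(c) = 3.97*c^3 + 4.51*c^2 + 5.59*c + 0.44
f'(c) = 11.91*c^2 + 9.02*c + 5.59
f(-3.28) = -109.47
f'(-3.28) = 104.14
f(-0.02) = 0.33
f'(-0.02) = 5.41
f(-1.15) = -6.06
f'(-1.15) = 10.97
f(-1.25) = -7.25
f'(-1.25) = 12.92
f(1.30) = 24.05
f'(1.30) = 37.44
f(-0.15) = -0.31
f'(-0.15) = 4.50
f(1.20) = 20.50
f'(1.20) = 33.56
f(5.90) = 1005.77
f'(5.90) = 473.40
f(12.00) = 7577.12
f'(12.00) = 1828.87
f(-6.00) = -728.26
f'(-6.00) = 380.23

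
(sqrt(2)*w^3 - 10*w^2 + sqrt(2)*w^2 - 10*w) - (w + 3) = sqrt(2)*w^3 - 10*w^2 + sqrt(2)*w^2 - 11*w - 3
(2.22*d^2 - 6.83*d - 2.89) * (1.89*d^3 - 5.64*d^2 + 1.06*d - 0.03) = 4.1958*d^5 - 25.4295*d^4 + 35.4123*d^3 + 8.9932*d^2 - 2.8585*d + 0.0867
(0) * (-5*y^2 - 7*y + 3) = 0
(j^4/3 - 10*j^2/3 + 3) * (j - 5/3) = j^5/3 - 5*j^4/9 - 10*j^3/3 + 50*j^2/9 + 3*j - 5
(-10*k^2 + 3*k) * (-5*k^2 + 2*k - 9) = 50*k^4 - 35*k^3 + 96*k^2 - 27*k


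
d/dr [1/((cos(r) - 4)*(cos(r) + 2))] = 2*(cos(r) - 1)*sin(r)/((cos(r) - 4)^2*(cos(r) + 2)^2)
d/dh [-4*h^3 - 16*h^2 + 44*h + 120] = -12*h^2 - 32*h + 44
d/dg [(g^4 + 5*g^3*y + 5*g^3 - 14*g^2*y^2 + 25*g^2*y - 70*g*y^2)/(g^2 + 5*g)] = 2*g + 5*y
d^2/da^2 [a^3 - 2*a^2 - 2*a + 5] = 6*a - 4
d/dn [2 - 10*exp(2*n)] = -20*exp(2*n)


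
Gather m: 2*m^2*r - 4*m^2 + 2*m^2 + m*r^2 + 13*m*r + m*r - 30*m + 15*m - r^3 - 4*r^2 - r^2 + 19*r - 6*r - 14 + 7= m^2*(2*r - 2) + m*(r^2 + 14*r - 15) - r^3 - 5*r^2 + 13*r - 7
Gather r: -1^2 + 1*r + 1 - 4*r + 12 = 12 - 3*r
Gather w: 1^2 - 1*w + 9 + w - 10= 0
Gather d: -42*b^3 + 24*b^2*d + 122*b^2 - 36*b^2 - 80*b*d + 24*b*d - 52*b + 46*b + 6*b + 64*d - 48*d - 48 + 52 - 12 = -42*b^3 + 86*b^2 + d*(24*b^2 - 56*b + 16) - 8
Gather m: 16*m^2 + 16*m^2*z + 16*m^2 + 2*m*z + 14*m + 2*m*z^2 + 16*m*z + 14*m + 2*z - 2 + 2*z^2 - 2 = m^2*(16*z + 32) + m*(2*z^2 + 18*z + 28) + 2*z^2 + 2*z - 4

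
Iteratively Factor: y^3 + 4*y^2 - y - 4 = (y - 1)*(y^2 + 5*y + 4) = (y - 1)*(y + 4)*(y + 1)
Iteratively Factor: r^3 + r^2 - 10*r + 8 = (r - 2)*(r^2 + 3*r - 4) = (r - 2)*(r + 4)*(r - 1)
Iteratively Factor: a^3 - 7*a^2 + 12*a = (a)*(a^2 - 7*a + 12) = a*(a - 4)*(a - 3)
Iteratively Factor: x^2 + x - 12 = (x + 4)*(x - 3)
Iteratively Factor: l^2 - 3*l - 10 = (l - 5)*(l + 2)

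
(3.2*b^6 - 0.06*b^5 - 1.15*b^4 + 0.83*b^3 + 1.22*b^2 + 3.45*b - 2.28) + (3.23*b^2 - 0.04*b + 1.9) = 3.2*b^6 - 0.06*b^5 - 1.15*b^4 + 0.83*b^3 + 4.45*b^2 + 3.41*b - 0.38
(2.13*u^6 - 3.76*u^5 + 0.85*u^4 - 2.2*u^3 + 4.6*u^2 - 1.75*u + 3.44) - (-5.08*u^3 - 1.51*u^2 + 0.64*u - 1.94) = 2.13*u^6 - 3.76*u^5 + 0.85*u^4 + 2.88*u^3 + 6.11*u^2 - 2.39*u + 5.38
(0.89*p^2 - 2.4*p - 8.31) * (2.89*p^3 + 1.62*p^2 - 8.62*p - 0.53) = 2.5721*p^5 - 5.4942*p^4 - 35.5757*p^3 + 6.7541*p^2 + 72.9042*p + 4.4043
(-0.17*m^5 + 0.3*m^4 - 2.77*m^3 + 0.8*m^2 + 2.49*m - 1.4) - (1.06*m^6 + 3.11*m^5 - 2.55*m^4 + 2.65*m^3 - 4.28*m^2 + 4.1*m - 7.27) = -1.06*m^6 - 3.28*m^5 + 2.85*m^4 - 5.42*m^3 + 5.08*m^2 - 1.61*m + 5.87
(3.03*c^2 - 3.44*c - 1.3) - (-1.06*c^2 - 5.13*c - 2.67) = 4.09*c^2 + 1.69*c + 1.37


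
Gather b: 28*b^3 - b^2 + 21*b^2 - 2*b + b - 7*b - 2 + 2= 28*b^3 + 20*b^2 - 8*b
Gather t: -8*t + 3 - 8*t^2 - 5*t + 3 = -8*t^2 - 13*t + 6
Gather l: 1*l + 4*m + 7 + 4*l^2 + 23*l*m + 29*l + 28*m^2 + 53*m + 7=4*l^2 + l*(23*m + 30) + 28*m^2 + 57*m + 14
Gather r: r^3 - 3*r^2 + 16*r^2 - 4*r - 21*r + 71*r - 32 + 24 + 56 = r^3 + 13*r^2 + 46*r + 48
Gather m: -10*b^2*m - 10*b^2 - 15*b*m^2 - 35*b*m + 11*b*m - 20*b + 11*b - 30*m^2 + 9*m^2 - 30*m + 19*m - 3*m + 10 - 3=-10*b^2 - 9*b + m^2*(-15*b - 21) + m*(-10*b^2 - 24*b - 14) + 7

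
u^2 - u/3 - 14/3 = (u - 7/3)*(u + 2)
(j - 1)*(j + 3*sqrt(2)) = j^2 - j + 3*sqrt(2)*j - 3*sqrt(2)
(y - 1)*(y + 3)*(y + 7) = y^3 + 9*y^2 + 11*y - 21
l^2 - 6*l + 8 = (l - 4)*(l - 2)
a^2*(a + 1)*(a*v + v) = a^4*v + 2*a^3*v + a^2*v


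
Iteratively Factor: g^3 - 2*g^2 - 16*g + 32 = (g + 4)*(g^2 - 6*g + 8) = (g - 4)*(g + 4)*(g - 2)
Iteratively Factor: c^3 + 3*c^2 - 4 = (c + 2)*(c^2 + c - 2) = (c - 1)*(c + 2)*(c + 2)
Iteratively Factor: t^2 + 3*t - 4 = (t + 4)*(t - 1)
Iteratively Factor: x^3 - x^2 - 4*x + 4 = (x - 1)*(x^2 - 4) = (x - 2)*(x - 1)*(x + 2)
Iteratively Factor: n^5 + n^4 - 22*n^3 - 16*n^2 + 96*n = (n - 2)*(n^4 + 3*n^3 - 16*n^2 - 48*n) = (n - 4)*(n - 2)*(n^3 + 7*n^2 + 12*n) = (n - 4)*(n - 2)*(n + 3)*(n^2 + 4*n) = (n - 4)*(n - 2)*(n + 3)*(n + 4)*(n)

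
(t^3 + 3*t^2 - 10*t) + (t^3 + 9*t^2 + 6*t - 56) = 2*t^3 + 12*t^2 - 4*t - 56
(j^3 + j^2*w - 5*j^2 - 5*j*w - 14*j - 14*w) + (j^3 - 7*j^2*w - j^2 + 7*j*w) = 2*j^3 - 6*j^2*w - 6*j^2 + 2*j*w - 14*j - 14*w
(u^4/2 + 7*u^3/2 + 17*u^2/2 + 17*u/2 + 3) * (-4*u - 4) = -2*u^5 - 16*u^4 - 48*u^3 - 68*u^2 - 46*u - 12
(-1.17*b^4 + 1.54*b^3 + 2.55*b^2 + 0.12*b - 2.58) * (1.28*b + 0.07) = -1.4976*b^5 + 1.8893*b^4 + 3.3718*b^3 + 0.3321*b^2 - 3.294*b - 0.1806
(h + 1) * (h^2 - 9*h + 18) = h^3 - 8*h^2 + 9*h + 18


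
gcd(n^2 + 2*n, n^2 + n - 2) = n + 2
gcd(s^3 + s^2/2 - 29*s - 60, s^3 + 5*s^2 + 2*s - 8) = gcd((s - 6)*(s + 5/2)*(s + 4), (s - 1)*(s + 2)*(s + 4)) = s + 4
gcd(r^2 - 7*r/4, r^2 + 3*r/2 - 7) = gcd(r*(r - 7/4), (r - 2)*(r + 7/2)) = 1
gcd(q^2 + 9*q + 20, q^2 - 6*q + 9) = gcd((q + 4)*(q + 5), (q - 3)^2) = 1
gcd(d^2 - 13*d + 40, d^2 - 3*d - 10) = d - 5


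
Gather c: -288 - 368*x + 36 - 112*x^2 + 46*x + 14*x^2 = -98*x^2 - 322*x - 252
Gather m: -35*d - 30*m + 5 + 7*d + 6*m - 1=-28*d - 24*m + 4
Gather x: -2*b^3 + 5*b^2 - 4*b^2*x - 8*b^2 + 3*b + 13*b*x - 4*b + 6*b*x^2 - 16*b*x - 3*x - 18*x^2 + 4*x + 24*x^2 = -2*b^3 - 3*b^2 - b + x^2*(6*b + 6) + x*(-4*b^2 - 3*b + 1)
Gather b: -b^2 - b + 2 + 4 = -b^2 - b + 6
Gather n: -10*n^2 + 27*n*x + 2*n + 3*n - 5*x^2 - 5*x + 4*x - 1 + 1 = -10*n^2 + n*(27*x + 5) - 5*x^2 - x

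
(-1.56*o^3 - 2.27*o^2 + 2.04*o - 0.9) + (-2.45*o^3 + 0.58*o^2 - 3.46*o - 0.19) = -4.01*o^3 - 1.69*o^2 - 1.42*o - 1.09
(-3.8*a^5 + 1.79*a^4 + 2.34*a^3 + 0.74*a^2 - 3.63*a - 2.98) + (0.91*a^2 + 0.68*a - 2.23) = -3.8*a^5 + 1.79*a^4 + 2.34*a^3 + 1.65*a^2 - 2.95*a - 5.21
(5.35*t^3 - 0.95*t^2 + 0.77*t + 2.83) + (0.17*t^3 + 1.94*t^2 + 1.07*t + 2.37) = 5.52*t^3 + 0.99*t^2 + 1.84*t + 5.2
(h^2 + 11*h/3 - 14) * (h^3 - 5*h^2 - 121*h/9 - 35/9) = h^5 - 4*h^4/3 - 412*h^3/9 + 454*h^2/27 + 4697*h/27 + 490/9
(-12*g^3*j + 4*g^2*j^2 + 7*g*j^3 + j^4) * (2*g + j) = -24*g^4*j - 4*g^3*j^2 + 18*g^2*j^3 + 9*g*j^4 + j^5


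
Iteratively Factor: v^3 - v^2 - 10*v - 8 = (v + 1)*(v^2 - 2*v - 8) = (v + 1)*(v + 2)*(v - 4)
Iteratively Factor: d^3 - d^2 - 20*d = (d)*(d^2 - d - 20) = d*(d + 4)*(d - 5)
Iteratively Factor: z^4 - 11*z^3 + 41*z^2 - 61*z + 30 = (z - 5)*(z^3 - 6*z^2 + 11*z - 6) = (z - 5)*(z - 1)*(z^2 - 5*z + 6) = (z - 5)*(z - 3)*(z - 1)*(z - 2)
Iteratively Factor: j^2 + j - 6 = (j + 3)*(j - 2)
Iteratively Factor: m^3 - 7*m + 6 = (m + 3)*(m^2 - 3*m + 2) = (m - 2)*(m + 3)*(m - 1)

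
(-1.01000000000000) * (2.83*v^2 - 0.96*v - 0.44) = -2.8583*v^2 + 0.9696*v + 0.4444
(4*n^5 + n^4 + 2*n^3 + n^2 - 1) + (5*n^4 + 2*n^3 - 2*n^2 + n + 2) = 4*n^5 + 6*n^4 + 4*n^3 - n^2 + n + 1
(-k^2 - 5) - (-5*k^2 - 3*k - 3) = 4*k^2 + 3*k - 2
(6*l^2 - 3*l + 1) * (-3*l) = -18*l^3 + 9*l^2 - 3*l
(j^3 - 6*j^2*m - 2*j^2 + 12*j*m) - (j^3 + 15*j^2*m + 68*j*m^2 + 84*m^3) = -21*j^2*m - 2*j^2 - 68*j*m^2 + 12*j*m - 84*m^3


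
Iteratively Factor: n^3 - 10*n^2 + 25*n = (n)*(n^2 - 10*n + 25) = n*(n - 5)*(n - 5)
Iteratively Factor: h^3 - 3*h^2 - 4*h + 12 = (h - 2)*(h^2 - h - 6) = (h - 2)*(h + 2)*(h - 3)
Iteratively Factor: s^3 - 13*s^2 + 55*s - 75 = (s - 5)*(s^2 - 8*s + 15) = (s - 5)^2*(s - 3)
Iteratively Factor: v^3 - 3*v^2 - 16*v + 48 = (v + 4)*(v^2 - 7*v + 12) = (v - 3)*(v + 4)*(v - 4)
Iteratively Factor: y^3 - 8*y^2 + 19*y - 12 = (y - 3)*(y^2 - 5*y + 4) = (y - 4)*(y - 3)*(y - 1)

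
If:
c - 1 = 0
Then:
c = 1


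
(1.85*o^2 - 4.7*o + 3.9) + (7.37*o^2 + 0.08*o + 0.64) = 9.22*o^2 - 4.62*o + 4.54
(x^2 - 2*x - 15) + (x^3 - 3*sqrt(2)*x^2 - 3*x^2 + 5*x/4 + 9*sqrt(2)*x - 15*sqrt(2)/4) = x^3 - 3*sqrt(2)*x^2 - 2*x^2 - 3*x/4 + 9*sqrt(2)*x - 15 - 15*sqrt(2)/4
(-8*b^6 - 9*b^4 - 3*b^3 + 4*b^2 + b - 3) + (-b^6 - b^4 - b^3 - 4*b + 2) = -9*b^6 - 10*b^4 - 4*b^3 + 4*b^2 - 3*b - 1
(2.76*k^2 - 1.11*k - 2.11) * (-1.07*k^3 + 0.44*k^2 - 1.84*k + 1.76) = -2.9532*k^5 + 2.4021*k^4 - 3.3091*k^3 + 5.9716*k^2 + 1.9288*k - 3.7136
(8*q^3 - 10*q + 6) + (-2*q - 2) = 8*q^3 - 12*q + 4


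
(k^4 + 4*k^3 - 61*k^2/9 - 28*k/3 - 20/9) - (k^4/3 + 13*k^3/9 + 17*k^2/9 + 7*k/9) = 2*k^4/3 + 23*k^3/9 - 26*k^2/3 - 91*k/9 - 20/9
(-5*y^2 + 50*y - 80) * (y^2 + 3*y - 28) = -5*y^4 + 35*y^3 + 210*y^2 - 1640*y + 2240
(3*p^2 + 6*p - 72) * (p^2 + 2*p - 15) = 3*p^4 + 12*p^3 - 105*p^2 - 234*p + 1080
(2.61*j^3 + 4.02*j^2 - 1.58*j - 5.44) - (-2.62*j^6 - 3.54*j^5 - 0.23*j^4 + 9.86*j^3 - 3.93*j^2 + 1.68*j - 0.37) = 2.62*j^6 + 3.54*j^5 + 0.23*j^4 - 7.25*j^3 + 7.95*j^2 - 3.26*j - 5.07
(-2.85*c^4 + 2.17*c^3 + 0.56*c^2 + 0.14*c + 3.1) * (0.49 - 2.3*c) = 6.555*c^5 - 6.3875*c^4 - 0.2247*c^3 - 0.0476*c^2 - 7.0614*c + 1.519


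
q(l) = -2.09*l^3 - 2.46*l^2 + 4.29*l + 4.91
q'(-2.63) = -26.14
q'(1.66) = -21.15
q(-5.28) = 221.32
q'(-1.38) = -0.86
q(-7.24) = 638.07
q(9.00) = -1679.35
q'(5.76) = -232.07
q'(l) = -6.27*l^2 - 4.92*l + 4.29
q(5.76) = -451.40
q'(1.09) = -8.52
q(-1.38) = -0.20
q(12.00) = -3909.37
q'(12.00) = -957.63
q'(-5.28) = -144.53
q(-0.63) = 1.75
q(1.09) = 3.96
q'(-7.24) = -288.75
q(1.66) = -4.31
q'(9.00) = -547.86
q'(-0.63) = 4.90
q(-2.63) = 14.63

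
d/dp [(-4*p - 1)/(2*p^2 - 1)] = 4*(2*p^2 + p + 1)/(4*p^4 - 4*p^2 + 1)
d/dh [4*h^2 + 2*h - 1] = 8*h + 2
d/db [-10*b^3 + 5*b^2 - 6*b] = -30*b^2 + 10*b - 6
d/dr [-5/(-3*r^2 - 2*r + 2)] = 10*(-3*r - 1)/(3*r^2 + 2*r - 2)^2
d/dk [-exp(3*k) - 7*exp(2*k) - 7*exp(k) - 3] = (-3*exp(2*k) - 14*exp(k) - 7)*exp(k)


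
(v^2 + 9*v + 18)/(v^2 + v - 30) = (v + 3)/(v - 5)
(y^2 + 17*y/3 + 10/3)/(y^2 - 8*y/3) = (3*y^2 + 17*y + 10)/(y*(3*y - 8))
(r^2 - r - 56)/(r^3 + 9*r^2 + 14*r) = (r - 8)/(r*(r + 2))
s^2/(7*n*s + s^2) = s/(7*n + s)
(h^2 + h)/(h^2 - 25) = h*(h + 1)/(h^2 - 25)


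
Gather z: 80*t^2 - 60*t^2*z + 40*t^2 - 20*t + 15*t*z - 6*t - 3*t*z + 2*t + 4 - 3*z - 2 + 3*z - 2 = 120*t^2 - 24*t + z*(-60*t^2 + 12*t)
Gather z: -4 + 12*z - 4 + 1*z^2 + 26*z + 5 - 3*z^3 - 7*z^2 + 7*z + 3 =-3*z^3 - 6*z^2 + 45*z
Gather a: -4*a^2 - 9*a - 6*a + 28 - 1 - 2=-4*a^2 - 15*a + 25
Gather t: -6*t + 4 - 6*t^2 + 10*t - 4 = -6*t^2 + 4*t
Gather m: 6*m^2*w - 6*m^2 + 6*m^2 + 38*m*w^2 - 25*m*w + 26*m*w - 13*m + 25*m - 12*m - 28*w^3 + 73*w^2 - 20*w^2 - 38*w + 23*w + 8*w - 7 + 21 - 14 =6*m^2*w + m*(38*w^2 + w) - 28*w^3 + 53*w^2 - 7*w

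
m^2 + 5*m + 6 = (m + 2)*(m + 3)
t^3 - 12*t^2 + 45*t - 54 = (t - 6)*(t - 3)^2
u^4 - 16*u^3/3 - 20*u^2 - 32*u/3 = u*(u - 8)*(u + 2/3)*(u + 2)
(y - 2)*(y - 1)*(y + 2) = y^3 - y^2 - 4*y + 4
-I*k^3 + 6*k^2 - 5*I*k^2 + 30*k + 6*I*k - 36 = (k + 6)*(k + 6*I)*(-I*k + I)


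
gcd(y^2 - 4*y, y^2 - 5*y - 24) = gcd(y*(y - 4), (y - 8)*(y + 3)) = 1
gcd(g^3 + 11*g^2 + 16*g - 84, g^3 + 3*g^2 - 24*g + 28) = g^2 + 5*g - 14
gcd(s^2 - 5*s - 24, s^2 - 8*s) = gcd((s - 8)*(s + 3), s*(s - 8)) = s - 8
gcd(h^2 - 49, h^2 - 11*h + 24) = 1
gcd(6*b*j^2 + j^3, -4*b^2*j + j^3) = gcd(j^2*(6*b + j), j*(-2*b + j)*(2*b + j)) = j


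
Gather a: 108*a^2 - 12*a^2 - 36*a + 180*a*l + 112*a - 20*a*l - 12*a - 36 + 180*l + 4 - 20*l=96*a^2 + a*(160*l + 64) + 160*l - 32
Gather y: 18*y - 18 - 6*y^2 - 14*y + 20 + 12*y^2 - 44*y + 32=6*y^2 - 40*y + 34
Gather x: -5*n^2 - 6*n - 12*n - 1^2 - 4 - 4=-5*n^2 - 18*n - 9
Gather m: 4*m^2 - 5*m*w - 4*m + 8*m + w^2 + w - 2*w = 4*m^2 + m*(4 - 5*w) + w^2 - w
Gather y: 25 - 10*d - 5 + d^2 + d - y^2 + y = d^2 - 9*d - y^2 + y + 20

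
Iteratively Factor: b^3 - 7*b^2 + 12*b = (b)*(b^2 - 7*b + 12) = b*(b - 4)*(b - 3)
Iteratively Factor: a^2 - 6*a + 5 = (a - 1)*(a - 5)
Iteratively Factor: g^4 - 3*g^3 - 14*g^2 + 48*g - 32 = (g - 4)*(g^3 + g^2 - 10*g + 8) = (g - 4)*(g - 1)*(g^2 + 2*g - 8) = (g - 4)*(g - 2)*(g - 1)*(g + 4)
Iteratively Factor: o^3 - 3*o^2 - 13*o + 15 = (o + 3)*(o^2 - 6*o + 5) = (o - 5)*(o + 3)*(o - 1)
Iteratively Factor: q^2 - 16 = (q + 4)*(q - 4)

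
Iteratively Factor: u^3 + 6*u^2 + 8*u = (u + 4)*(u^2 + 2*u) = (u + 2)*(u + 4)*(u)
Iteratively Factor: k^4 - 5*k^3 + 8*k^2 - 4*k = (k - 2)*(k^3 - 3*k^2 + 2*k) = (k - 2)*(k - 1)*(k^2 - 2*k) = k*(k - 2)*(k - 1)*(k - 2)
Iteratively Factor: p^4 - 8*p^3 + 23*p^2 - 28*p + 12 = (p - 2)*(p^3 - 6*p^2 + 11*p - 6) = (p - 2)^2*(p^2 - 4*p + 3) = (p - 3)*(p - 2)^2*(p - 1)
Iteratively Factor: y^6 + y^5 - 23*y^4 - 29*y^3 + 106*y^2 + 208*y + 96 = (y + 4)*(y^5 - 3*y^4 - 11*y^3 + 15*y^2 + 46*y + 24) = (y - 4)*(y + 4)*(y^4 + y^3 - 7*y^2 - 13*y - 6) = (y - 4)*(y + 1)*(y + 4)*(y^3 - 7*y - 6) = (y - 4)*(y + 1)*(y + 2)*(y + 4)*(y^2 - 2*y - 3) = (y - 4)*(y + 1)^2*(y + 2)*(y + 4)*(y - 3)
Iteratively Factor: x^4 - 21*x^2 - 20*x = (x + 1)*(x^3 - x^2 - 20*x) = (x + 1)*(x + 4)*(x^2 - 5*x) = (x - 5)*(x + 1)*(x + 4)*(x)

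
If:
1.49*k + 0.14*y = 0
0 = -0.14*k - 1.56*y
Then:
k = 0.00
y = 0.00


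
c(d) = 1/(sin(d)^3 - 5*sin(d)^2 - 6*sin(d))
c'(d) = (-3*sin(d)^2*cos(d) + 10*sin(d)*cos(d) + 6*cos(d))/(sin(d)^3 - 5*sin(d)^2 - 6*sin(d))^2 = (-3*cos(d) + 10/tan(d) + 6*cos(d)/sin(d)^2)/((sin(d) - 6)^2*(sin(d) + 1)^2)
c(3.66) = 0.62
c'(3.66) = -0.10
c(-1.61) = 186.09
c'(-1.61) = 9483.78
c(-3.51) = -0.36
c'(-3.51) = -1.13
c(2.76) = -0.35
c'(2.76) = -1.04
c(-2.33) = 0.75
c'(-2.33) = 1.09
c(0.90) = -0.14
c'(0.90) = 0.14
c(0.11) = -1.39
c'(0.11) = 13.63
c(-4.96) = -0.10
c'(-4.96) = 0.03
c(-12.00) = -0.22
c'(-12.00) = 0.44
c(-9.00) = 0.64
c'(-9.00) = -0.52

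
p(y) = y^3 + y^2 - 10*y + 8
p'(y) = 3*y^2 + 2*y - 10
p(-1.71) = 23.02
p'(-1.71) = -4.65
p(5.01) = 108.75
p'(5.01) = 75.32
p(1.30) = -1.11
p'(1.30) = -2.33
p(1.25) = -0.98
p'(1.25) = -2.81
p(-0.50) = 13.12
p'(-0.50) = -10.25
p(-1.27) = 20.26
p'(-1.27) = -7.70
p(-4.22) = -7.14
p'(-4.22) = 34.99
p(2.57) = 5.88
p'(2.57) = 14.95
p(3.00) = 14.00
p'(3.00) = 23.00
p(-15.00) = -2992.00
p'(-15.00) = 635.00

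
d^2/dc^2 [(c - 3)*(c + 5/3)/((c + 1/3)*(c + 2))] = 2*(-99*c^3 - 459*c^2 - 873*c - 577)/(27*c^6 + 189*c^5 + 495*c^4 + 595*c^3 + 330*c^2 + 84*c + 8)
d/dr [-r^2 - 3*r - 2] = -2*r - 3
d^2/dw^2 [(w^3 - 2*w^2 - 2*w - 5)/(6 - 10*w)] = (-25*w^3 + 45*w^2 - 27*w + 173)/(125*w^3 - 225*w^2 + 135*w - 27)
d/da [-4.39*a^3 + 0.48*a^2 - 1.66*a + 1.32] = -13.17*a^2 + 0.96*a - 1.66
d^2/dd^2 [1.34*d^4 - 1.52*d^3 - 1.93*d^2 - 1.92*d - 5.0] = 16.08*d^2 - 9.12*d - 3.86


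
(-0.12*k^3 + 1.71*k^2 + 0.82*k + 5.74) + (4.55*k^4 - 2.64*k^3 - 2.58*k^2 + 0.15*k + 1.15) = 4.55*k^4 - 2.76*k^3 - 0.87*k^2 + 0.97*k + 6.89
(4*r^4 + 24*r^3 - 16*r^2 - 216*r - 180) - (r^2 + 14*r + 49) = 4*r^4 + 24*r^3 - 17*r^2 - 230*r - 229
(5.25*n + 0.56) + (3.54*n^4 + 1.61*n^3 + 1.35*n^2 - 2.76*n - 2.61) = 3.54*n^4 + 1.61*n^3 + 1.35*n^2 + 2.49*n - 2.05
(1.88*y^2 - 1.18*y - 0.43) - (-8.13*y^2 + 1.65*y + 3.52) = 10.01*y^2 - 2.83*y - 3.95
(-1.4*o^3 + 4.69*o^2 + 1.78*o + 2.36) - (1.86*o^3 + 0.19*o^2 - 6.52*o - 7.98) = -3.26*o^3 + 4.5*o^2 + 8.3*o + 10.34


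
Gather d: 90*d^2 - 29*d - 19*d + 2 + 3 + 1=90*d^2 - 48*d + 6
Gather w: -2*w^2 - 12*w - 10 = -2*w^2 - 12*w - 10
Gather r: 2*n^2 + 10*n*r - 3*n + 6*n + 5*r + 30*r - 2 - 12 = 2*n^2 + 3*n + r*(10*n + 35) - 14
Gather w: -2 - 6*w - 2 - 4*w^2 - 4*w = -4*w^2 - 10*w - 4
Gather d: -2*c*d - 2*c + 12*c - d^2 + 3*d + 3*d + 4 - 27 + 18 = 10*c - d^2 + d*(6 - 2*c) - 5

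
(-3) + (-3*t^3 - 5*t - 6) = -3*t^3 - 5*t - 9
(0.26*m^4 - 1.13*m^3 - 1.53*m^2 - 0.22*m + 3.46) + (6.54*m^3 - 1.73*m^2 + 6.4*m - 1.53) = 0.26*m^4 + 5.41*m^3 - 3.26*m^2 + 6.18*m + 1.93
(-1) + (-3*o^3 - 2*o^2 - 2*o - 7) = -3*o^3 - 2*o^2 - 2*o - 8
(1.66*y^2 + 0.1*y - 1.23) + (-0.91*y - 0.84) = 1.66*y^2 - 0.81*y - 2.07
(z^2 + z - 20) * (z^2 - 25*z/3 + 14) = z^4 - 22*z^3/3 - 43*z^2/3 + 542*z/3 - 280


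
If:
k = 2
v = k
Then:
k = 2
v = 2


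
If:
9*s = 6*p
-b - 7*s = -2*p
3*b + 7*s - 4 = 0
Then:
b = 16/5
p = -6/5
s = -4/5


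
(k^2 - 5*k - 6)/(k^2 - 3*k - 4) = (k - 6)/(k - 4)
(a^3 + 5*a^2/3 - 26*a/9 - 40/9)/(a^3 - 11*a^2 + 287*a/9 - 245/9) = (3*a^2 + 10*a + 8)/(3*a^2 - 28*a + 49)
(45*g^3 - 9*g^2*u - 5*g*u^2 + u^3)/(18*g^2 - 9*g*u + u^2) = (-15*g^2 - 2*g*u + u^2)/(-6*g + u)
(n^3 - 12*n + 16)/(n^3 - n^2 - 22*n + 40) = (n^2 + 2*n - 8)/(n^2 + n - 20)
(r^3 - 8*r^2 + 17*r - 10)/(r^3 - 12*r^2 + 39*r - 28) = (r^2 - 7*r + 10)/(r^2 - 11*r + 28)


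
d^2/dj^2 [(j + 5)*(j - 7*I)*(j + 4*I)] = 6*j + 10 - 6*I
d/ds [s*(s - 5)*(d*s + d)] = d*(3*s^2 - 8*s - 5)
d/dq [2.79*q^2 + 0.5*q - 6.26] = 5.58*q + 0.5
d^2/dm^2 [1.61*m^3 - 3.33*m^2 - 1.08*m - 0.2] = 9.66*m - 6.66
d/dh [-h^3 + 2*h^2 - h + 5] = -3*h^2 + 4*h - 1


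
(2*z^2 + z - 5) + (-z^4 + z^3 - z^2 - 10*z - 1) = -z^4 + z^3 + z^2 - 9*z - 6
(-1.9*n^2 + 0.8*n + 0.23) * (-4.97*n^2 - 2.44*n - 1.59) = 9.443*n^4 + 0.66*n^3 - 0.0741000000000001*n^2 - 1.8332*n - 0.3657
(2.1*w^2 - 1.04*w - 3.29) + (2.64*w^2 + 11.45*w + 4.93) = 4.74*w^2 + 10.41*w + 1.64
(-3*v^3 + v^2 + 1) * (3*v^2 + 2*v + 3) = -9*v^5 - 3*v^4 - 7*v^3 + 6*v^2 + 2*v + 3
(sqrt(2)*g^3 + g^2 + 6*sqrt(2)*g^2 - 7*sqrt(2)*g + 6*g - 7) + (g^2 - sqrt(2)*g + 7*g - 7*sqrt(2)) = sqrt(2)*g^3 + 2*g^2 + 6*sqrt(2)*g^2 - 8*sqrt(2)*g + 13*g - 7*sqrt(2) - 7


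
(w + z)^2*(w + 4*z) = w^3 + 6*w^2*z + 9*w*z^2 + 4*z^3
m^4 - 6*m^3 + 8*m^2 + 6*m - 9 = (m - 3)^2*(m - 1)*(m + 1)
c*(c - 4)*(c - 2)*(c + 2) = c^4 - 4*c^3 - 4*c^2 + 16*c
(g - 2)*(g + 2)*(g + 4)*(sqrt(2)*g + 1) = sqrt(2)*g^4 + g^3 + 4*sqrt(2)*g^3 - 4*sqrt(2)*g^2 + 4*g^2 - 16*sqrt(2)*g - 4*g - 16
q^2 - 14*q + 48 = (q - 8)*(q - 6)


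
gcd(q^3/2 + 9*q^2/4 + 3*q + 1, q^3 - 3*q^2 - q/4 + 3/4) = q + 1/2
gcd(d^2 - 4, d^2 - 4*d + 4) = d - 2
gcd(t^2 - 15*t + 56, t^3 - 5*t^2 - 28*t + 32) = t - 8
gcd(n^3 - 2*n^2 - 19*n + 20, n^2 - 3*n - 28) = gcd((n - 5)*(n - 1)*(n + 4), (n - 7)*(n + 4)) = n + 4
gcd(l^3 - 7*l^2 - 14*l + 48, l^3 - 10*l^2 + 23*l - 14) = l - 2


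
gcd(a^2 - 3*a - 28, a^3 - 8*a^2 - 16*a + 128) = a + 4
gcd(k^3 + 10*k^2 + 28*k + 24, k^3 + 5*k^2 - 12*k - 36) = k^2 + 8*k + 12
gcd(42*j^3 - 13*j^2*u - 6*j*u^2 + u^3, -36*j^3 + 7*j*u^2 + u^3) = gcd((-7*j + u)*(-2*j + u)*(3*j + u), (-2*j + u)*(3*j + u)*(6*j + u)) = -6*j^2 + j*u + u^2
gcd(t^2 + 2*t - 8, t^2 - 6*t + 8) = t - 2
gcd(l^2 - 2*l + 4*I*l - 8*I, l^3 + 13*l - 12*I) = l + 4*I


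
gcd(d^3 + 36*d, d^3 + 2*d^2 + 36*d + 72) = d^2 + 36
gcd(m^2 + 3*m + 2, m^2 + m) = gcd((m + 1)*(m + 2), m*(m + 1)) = m + 1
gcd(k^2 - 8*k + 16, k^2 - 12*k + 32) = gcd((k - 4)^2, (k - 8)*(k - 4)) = k - 4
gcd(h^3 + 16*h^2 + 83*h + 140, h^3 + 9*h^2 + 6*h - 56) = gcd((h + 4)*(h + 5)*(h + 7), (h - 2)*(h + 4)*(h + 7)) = h^2 + 11*h + 28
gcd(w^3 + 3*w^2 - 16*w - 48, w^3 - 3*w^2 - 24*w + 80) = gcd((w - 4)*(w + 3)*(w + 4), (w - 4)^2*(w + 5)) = w - 4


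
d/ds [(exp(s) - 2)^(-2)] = -2*exp(s)/(exp(s) - 2)^3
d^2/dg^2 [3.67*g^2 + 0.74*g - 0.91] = 7.34000000000000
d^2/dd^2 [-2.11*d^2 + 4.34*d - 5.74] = -4.22000000000000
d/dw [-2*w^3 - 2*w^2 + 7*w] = -6*w^2 - 4*w + 7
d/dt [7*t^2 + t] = 14*t + 1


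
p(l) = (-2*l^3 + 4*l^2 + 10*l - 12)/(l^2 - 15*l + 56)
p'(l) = (15 - 2*l)*(-2*l^3 + 4*l^2 + 10*l - 12)/(l^2 - 15*l + 56)^2 + (-6*l^2 + 8*l + 10)/(l^2 - 15*l + 56)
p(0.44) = -0.14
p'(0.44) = 0.21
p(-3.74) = 0.88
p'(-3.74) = -0.67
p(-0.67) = -0.25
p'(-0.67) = -0.03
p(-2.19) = 0.07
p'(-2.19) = -0.37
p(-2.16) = 0.06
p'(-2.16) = -0.37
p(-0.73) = -0.24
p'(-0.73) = -0.04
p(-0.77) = -0.24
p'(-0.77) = -0.05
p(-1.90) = -0.03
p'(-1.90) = -0.31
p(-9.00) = 6.18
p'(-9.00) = -1.27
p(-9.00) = 6.18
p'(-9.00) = -1.27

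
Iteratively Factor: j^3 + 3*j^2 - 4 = (j - 1)*(j^2 + 4*j + 4) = (j - 1)*(j + 2)*(j + 2)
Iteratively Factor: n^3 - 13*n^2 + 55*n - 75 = (n - 5)*(n^2 - 8*n + 15) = (n - 5)^2*(n - 3)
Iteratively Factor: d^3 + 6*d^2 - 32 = (d + 4)*(d^2 + 2*d - 8) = (d - 2)*(d + 4)*(d + 4)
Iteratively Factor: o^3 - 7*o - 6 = (o + 1)*(o^2 - o - 6) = (o + 1)*(o + 2)*(o - 3)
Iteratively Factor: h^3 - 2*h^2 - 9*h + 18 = (h - 2)*(h^2 - 9) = (h - 3)*(h - 2)*(h + 3)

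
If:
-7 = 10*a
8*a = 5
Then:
No Solution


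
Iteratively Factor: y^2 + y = (y)*(y + 1)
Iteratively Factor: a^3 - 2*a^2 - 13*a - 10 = (a - 5)*(a^2 + 3*a + 2) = (a - 5)*(a + 1)*(a + 2)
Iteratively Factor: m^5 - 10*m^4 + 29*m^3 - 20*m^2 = (m - 5)*(m^4 - 5*m^3 + 4*m^2) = (m - 5)*(m - 4)*(m^3 - m^2) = m*(m - 5)*(m - 4)*(m^2 - m) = m^2*(m - 5)*(m - 4)*(m - 1)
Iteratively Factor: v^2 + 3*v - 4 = (v - 1)*(v + 4)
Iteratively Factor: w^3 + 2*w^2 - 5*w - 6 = (w + 1)*(w^2 + w - 6) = (w + 1)*(w + 3)*(w - 2)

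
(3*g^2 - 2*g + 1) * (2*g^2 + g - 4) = 6*g^4 - g^3 - 12*g^2 + 9*g - 4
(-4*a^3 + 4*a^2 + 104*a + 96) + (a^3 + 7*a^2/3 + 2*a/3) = -3*a^3 + 19*a^2/3 + 314*a/3 + 96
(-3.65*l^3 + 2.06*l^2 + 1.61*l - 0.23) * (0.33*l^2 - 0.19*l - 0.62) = -1.2045*l^5 + 1.3733*l^4 + 2.4029*l^3 - 1.659*l^2 - 0.9545*l + 0.1426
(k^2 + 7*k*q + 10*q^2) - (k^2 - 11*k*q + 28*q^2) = 18*k*q - 18*q^2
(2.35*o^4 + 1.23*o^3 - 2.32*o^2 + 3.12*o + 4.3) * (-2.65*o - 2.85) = -6.2275*o^5 - 9.957*o^4 + 2.6425*o^3 - 1.656*o^2 - 20.287*o - 12.255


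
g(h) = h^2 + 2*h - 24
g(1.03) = -20.88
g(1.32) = -19.62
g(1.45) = -19.00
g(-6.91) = 9.93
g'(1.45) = 4.90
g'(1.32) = 4.64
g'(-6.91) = -11.82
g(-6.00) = 0.00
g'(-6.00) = -10.00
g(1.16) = -20.33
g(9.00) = 75.00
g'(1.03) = 4.06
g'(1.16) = 4.32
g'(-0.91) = 0.18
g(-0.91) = -24.99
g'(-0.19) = 1.62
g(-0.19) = -24.34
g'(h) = 2*h + 2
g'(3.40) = 8.80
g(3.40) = -5.64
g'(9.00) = 20.00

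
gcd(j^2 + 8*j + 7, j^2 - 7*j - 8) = j + 1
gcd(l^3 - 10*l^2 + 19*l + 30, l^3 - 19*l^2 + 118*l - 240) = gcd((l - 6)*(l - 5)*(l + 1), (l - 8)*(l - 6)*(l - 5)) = l^2 - 11*l + 30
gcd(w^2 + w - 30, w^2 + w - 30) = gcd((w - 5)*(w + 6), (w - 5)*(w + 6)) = w^2 + w - 30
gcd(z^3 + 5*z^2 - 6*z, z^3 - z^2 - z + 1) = z - 1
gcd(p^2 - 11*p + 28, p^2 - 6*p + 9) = 1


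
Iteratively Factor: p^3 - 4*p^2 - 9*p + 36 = (p - 3)*(p^2 - p - 12) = (p - 3)*(p + 3)*(p - 4)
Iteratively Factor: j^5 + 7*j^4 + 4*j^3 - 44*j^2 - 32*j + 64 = (j + 4)*(j^4 + 3*j^3 - 8*j^2 - 12*j + 16) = (j - 1)*(j + 4)*(j^3 + 4*j^2 - 4*j - 16) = (j - 2)*(j - 1)*(j + 4)*(j^2 + 6*j + 8) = (j - 2)*(j - 1)*(j + 2)*(j + 4)*(j + 4)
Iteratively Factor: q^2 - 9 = (q - 3)*(q + 3)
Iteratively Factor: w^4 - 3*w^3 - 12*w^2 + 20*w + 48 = (w - 3)*(w^3 - 12*w - 16) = (w - 4)*(w - 3)*(w^2 + 4*w + 4) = (w - 4)*(w - 3)*(w + 2)*(w + 2)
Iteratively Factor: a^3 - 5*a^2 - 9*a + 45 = (a - 3)*(a^2 - 2*a - 15) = (a - 5)*(a - 3)*(a + 3)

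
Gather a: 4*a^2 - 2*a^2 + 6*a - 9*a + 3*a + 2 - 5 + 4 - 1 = 2*a^2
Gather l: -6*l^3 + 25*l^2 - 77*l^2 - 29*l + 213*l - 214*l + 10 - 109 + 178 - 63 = -6*l^3 - 52*l^2 - 30*l + 16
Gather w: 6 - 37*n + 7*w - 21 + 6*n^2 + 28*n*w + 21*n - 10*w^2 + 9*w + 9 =6*n^2 - 16*n - 10*w^2 + w*(28*n + 16) - 6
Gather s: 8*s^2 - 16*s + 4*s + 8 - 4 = 8*s^2 - 12*s + 4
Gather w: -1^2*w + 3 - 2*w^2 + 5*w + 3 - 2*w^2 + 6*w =-4*w^2 + 10*w + 6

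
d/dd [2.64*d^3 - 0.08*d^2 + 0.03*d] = 7.92*d^2 - 0.16*d + 0.03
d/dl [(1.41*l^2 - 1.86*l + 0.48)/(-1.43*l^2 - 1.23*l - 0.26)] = (-4.3941*l^2 + 0.6396*l + 1.074)/(2.0449*l^4 + 3.5178*l^3 + 2.2565*l^2 + 0.6396*l + 0.0676)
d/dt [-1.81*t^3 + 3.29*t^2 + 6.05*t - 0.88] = -5.43*t^2 + 6.58*t + 6.05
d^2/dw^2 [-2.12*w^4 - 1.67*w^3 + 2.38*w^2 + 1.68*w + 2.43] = -25.44*w^2 - 10.02*w + 4.76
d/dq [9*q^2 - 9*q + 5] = 18*q - 9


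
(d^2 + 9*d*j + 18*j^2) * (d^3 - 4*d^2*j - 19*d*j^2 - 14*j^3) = d^5 + 5*d^4*j - 37*d^3*j^2 - 257*d^2*j^3 - 468*d*j^4 - 252*j^5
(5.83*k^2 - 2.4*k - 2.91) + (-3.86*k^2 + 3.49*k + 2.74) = 1.97*k^2 + 1.09*k - 0.17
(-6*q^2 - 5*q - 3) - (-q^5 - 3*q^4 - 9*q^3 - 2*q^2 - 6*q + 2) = q^5 + 3*q^4 + 9*q^3 - 4*q^2 + q - 5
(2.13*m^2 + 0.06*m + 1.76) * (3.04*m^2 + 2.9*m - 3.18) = 6.4752*m^4 + 6.3594*m^3 - 1.249*m^2 + 4.9132*m - 5.5968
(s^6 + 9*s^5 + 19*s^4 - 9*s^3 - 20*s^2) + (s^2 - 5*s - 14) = s^6 + 9*s^5 + 19*s^4 - 9*s^3 - 19*s^2 - 5*s - 14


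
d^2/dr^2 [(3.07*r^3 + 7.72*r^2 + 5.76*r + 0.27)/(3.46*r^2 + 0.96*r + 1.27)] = (1.13686837721616e-13*r^4 + 65.3055640000002*r^3 - 161.687688*r^2 - 116.772942*r + 8.982788)/(41.421736*r^6 + 34.478208*r^5 + 55.178004*r^4 + 26.195328*r^3 + 20.253198*r^2 + 4.645152*r + 2.048383)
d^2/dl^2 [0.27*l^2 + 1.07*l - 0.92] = 0.540000000000000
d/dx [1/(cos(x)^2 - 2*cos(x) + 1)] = 2*sin(x)/(cos(x) - 1)^3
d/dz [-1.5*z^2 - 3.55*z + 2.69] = -3.0*z - 3.55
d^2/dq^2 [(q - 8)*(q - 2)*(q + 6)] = 6*q - 8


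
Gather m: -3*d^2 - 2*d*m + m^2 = -3*d^2 - 2*d*m + m^2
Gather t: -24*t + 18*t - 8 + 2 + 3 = -6*t - 3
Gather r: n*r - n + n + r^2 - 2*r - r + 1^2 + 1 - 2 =r^2 + r*(n - 3)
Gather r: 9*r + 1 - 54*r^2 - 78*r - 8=-54*r^2 - 69*r - 7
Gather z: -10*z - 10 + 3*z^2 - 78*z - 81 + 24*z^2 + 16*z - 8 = 27*z^2 - 72*z - 99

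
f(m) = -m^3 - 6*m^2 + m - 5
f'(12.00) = -575.00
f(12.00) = -2585.00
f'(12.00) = -575.00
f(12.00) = -2585.00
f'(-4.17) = -1.13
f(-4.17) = -40.99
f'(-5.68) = -27.63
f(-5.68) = -21.00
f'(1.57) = -25.23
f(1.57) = -22.09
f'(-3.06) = 9.63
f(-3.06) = -35.59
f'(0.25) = -2.19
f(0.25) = -5.14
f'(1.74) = -28.96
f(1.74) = -26.69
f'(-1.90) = 12.97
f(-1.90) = -21.70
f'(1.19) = -17.53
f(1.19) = -13.99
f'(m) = -3*m^2 - 12*m + 1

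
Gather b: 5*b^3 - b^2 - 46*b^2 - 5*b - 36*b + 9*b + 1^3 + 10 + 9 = 5*b^3 - 47*b^2 - 32*b + 20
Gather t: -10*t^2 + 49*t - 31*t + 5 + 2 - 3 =-10*t^2 + 18*t + 4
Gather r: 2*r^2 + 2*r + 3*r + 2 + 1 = 2*r^2 + 5*r + 3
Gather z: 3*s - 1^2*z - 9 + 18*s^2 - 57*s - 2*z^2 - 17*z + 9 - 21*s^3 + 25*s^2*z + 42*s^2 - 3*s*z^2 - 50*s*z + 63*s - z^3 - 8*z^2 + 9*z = -21*s^3 + 60*s^2 + 9*s - z^3 + z^2*(-3*s - 10) + z*(25*s^2 - 50*s - 9)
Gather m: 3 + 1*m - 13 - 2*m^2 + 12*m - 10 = -2*m^2 + 13*m - 20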